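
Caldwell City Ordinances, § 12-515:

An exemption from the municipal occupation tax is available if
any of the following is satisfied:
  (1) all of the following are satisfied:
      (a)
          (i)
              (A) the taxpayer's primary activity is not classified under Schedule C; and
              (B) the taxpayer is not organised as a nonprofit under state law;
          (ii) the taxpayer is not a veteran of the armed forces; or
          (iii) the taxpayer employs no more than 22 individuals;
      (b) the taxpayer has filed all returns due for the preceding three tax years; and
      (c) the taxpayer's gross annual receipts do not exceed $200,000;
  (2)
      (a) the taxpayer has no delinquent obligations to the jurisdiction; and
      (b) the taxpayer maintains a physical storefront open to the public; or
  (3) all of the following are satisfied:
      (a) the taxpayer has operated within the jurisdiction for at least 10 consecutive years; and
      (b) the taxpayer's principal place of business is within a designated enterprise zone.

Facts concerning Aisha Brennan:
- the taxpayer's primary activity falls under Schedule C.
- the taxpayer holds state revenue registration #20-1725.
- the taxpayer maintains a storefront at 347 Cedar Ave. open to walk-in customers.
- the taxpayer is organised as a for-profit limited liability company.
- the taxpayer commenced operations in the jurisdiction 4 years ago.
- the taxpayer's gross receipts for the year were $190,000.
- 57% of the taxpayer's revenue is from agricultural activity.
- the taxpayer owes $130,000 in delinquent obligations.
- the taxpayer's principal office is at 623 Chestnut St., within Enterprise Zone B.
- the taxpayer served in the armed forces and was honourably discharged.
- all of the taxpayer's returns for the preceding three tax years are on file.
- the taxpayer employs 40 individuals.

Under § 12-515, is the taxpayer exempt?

(A) not (Schedule C activity) — not met.
(B) not (nonprofit) — holds.
So (i) is not satisfied (F AND T).
(ii) not (veteran) — fails.
(iii) ≤ 22 employees — fails.
(a): F OR F OR F → false.
(b) returns current — satisfied.
(c) receipts ≤ $200,000 — satisfied.
(1): F AND T AND T → false.
(a) no delinquency — fails.
(b) has storefront — satisfied.
(2): F AND T → false.
(a) ≥ 10 yrs in jurisdiction — not met.
(b) in enterprise zone — holds.
(3) = F AND T = false.
Overall: F OR F OR F → false.

No — not exempt.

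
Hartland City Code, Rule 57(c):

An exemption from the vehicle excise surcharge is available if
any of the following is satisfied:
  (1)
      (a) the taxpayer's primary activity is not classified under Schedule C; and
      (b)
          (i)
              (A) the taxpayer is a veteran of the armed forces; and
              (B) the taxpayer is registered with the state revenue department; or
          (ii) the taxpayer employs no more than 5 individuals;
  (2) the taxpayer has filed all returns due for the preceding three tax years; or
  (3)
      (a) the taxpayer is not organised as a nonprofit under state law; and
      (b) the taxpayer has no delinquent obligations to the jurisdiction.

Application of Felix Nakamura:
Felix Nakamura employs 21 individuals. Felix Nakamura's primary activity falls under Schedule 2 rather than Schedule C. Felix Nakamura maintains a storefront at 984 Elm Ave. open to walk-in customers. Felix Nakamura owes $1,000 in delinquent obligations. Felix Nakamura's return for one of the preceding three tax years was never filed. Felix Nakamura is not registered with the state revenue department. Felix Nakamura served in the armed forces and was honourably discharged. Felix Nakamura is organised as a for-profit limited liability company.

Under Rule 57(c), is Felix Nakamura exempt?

No — not exempt.

(a) not (Schedule C activity) — met.
(A) veteran — met.
(B) state-registered — not satisfied.
(i) = T AND F = false.
(ii) ≤ 5 employees — not satisfied.
(b) = F OR F = false.
(1): T AND F → false.
(2) returns current — fails.
(a) not (nonprofit) — satisfied.
(b) no delinquency — not met.
(3): T AND F → false.
Overall = F OR F OR F = false.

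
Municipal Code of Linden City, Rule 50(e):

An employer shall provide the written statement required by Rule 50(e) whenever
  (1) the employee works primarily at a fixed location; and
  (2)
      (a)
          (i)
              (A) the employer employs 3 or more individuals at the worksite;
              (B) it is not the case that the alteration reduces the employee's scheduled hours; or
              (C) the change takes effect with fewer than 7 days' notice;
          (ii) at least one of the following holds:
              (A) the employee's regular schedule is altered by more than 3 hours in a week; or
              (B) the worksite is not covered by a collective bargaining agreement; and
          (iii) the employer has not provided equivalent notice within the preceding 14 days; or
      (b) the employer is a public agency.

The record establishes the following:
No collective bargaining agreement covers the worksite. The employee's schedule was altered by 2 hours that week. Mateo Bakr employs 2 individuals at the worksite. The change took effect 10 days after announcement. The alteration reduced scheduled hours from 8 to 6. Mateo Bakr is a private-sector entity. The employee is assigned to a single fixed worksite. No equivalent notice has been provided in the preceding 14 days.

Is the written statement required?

No — not required.

(1) fixed location — holds.
(A) ≥ 3 at site — not met.
(B) not (hours reduced) — not met.
(C) < 7 days' notice — fails.
(i): F OR F OR F → false.
(A) schedule shift > 3h — fails.
(B) no CBA — holds.
(ii): F OR T → true.
(iii) no recent notice — holds.
(a) = F AND T AND T = false.
(b) public agency — fails.
(2) = F OR F = false.
Overall = T AND F = false.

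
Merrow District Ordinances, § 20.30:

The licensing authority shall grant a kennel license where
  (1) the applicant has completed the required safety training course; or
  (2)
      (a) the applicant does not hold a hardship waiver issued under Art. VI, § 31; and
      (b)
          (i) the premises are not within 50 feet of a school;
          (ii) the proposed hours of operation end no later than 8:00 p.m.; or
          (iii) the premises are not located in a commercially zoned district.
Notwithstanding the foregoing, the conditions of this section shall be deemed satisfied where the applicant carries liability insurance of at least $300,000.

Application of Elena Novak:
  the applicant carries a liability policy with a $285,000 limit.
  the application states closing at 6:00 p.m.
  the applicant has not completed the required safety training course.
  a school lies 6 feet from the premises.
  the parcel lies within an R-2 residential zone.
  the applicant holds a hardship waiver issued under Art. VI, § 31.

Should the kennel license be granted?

No — denied.

(1) safety training — not met.
(a) not (hardship waiver) — not met.
(i) ≥50 ft from school — not met.
(ii) closes by 8 p.m. — met.
(iii) not (commercially zoned) — satisfied.
(b) = F OR T OR T = true.
So (2) is not satisfied (F AND T).
Overall = F OR F = false.
Exception (insurance ≥ $300,000) — not satisfied.
Result: main false OR exception false → false.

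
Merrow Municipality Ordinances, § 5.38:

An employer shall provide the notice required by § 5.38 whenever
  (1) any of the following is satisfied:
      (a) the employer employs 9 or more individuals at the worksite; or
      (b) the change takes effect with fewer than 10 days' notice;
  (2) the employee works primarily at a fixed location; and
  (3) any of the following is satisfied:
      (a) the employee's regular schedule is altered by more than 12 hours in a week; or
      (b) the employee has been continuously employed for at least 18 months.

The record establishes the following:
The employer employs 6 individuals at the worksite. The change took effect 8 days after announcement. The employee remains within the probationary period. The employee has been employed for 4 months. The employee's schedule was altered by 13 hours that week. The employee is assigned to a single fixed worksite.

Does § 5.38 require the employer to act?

Yes — required.

(a) ≥ 9 at site — not satisfied.
(b) < 10 days' notice — holds.
(1): F OR T → true.
(2) fixed location — satisfied.
(a) schedule shift > 12h — met.
(b) tenure ≥ 18 mo. — not satisfied.
(3): T OR F → true.
So Overall is satisfied (T AND T AND T).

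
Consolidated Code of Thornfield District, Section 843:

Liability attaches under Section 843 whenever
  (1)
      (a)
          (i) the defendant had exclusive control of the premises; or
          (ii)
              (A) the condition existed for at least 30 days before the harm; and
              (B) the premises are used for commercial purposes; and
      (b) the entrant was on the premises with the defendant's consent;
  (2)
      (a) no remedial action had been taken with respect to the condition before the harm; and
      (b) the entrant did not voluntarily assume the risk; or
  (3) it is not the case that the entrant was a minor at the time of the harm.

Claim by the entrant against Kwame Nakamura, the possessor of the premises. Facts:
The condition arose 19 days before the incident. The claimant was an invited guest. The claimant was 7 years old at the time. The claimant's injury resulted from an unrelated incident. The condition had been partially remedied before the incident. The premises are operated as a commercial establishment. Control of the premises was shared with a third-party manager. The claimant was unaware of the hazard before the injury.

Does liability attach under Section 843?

No — not liable.

(i) exclusive control — not met.
(A) condition ≥30 days old — not met.
(B) commercial use — met.
(ii) = F AND T = false.
So (a) is not satisfied (F OR F).
(b) consent to enter — met.
(1): F AND T → false.
(a) no remedial action — not satisfied.
(b) no assumed risk — holds.
(2) = F AND T = false.
(3) not (entrant a minor) — not satisfied.
So Overall is not satisfied (F OR F OR F).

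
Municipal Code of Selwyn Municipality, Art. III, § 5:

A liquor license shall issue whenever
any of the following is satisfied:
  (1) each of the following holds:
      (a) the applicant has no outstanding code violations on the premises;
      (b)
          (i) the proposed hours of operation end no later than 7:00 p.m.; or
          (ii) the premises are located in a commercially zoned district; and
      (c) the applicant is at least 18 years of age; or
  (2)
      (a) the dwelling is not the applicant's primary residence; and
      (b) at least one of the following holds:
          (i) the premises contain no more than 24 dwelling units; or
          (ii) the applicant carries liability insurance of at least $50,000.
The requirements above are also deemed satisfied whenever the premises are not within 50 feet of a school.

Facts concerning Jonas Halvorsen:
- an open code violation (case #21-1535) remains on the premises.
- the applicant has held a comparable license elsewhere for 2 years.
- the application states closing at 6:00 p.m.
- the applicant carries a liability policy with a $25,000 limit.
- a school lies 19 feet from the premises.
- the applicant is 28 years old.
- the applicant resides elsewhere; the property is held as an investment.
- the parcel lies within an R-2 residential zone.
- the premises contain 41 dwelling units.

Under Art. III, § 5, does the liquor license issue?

No — denied.

(a) no code violations — fails.
(i) closes by 7 p.m. — satisfied.
(ii) commercially zoned — not met.
(b): T OR F → true.
(c) age ≥ 18 — satisfied.
(1): F AND T AND T → false.
(a) not (primary residence) — satisfied.
(i) ≤ 24 units — not met.
(ii) insurance ≥ $50,000 — not satisfied.
(b): F OR F → false.
(2) = T AND F = false.
So Overall is not satisfied (F OR F).
Exception (≥50 ft from school) — not satisfied.
Result: main false OR exception false → false.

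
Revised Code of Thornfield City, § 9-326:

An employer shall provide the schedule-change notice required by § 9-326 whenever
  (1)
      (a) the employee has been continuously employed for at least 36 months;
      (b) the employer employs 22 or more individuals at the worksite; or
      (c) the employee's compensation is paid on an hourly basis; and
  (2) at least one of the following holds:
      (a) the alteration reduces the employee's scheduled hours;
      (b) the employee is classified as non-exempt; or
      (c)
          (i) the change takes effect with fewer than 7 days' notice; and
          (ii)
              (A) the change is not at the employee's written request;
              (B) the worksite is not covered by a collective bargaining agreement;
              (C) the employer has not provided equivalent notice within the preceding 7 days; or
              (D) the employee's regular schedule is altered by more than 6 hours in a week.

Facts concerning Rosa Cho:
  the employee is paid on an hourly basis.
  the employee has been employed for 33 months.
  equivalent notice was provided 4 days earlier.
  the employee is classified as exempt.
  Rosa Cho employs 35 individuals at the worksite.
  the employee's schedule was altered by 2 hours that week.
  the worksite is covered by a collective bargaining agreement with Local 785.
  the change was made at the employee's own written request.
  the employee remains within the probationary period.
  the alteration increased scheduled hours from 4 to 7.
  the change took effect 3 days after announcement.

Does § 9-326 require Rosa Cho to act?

No — not required.

(a) tenure ≥ 36 mo. — fails.
(b) ≥ 22 at site — holds.
(c) hourly-paid — holds.
(1): F OR T OR T → true.
(a) hours reduced — not satisfied.
(b) non-exempt — not satisfied.
(i) < 7 days' notice — satisfied.
(A) not employee-requested — not met.
(B) no CBA — not met.
(C) no recent notice — fails.
(D) schedule shift > 6h — not satisfied.
(ii) = F OR F OR F OR F = false.
So (c) is not satisfied (T AND F).
(2): F OR F OR F → false.
So Overall is not satisfied (T AND F).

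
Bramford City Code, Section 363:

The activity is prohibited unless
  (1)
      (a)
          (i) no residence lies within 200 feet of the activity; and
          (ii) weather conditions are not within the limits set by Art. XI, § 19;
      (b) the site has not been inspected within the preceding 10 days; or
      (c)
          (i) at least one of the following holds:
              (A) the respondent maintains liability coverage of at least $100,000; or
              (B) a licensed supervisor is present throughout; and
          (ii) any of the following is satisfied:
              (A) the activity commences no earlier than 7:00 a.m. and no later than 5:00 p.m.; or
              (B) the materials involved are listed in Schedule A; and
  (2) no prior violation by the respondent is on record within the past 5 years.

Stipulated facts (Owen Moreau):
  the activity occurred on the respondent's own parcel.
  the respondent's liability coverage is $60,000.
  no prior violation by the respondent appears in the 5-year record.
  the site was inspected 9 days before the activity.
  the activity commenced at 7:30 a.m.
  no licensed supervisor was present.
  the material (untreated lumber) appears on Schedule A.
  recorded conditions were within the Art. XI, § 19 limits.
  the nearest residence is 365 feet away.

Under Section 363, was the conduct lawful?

No — unlawful.

(i) no residence in 200 ft — holds.
(ii) not (weather ok) — not met.
So (a) is not satisfied (T AND F).
(b) not (site inspected) — not met.
(A) coverage ≥ $100,000 — not satisfied.
(B) supervisor present — fails.
(i): F OR F → false.
(A) start within hours — holds.
(B) Schedule A material — satisfied.
So (ii) is satisfied (T OR T).
(c) = F AND T = false.
So (1) is not satisfied (F OR F OR F).
(2) no prior violation — met.
Overall = F AND T = false.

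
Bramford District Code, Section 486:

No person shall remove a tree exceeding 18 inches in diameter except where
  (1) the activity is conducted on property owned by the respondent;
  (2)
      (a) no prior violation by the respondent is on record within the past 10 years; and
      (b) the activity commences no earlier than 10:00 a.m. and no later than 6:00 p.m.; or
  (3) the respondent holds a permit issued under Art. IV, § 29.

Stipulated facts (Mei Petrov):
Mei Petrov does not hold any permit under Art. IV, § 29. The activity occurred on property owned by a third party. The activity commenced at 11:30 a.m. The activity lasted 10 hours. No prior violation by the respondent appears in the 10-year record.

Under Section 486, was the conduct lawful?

Yes — lawful.

(1) own property — not satisfied.
(a) no prior violation — satisfied.
(b) start within hours — met.
(2) = T AND T = true.
(3) holds permit — fails.
So Overall is satisfied (F OR T OR F).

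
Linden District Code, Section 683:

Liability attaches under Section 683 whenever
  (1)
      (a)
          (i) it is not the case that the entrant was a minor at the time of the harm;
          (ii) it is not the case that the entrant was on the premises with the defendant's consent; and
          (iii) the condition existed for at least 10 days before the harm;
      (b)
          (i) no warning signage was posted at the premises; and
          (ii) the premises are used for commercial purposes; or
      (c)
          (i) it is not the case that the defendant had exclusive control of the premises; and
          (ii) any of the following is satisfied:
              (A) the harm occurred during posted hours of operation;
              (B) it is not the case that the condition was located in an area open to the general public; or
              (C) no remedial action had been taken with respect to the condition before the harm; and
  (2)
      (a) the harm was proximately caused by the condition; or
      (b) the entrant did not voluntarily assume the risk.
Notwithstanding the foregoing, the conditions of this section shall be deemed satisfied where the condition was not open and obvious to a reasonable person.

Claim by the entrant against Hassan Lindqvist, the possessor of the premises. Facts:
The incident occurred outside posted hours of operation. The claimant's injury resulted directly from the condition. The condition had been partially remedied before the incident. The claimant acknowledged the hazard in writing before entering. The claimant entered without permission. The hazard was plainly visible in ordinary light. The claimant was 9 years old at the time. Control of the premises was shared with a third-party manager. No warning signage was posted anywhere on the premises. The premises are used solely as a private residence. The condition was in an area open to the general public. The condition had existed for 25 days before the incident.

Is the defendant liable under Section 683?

No — not liable.

(i) not (entrant a minor) — not satisfied.
(ii) not (consent to enter) — met.
(iii) condition ≥10 days old — satisfied.
(a) = F AND T AND T = false.
(i) no signage posted — met.
(ii) commercial use — not met.
(b) = T AND F = false.
(i) not (exclusive control) — met.
(A) during posted hours — fails.
(B) not (public area) — fails.
(C) no remedial action — not satisfied.
So (ii) is not satisfied (F OR F OR F).
(c) = T AND F = false.
So (1) is not satisfied (F OR F OR F).
(a) proximate cause — satisfied.
(b) no assumed risk — not satisfied.
So (2) is satisfied (T OR F).
Overall: F AND T → false.
Exception (not open/obvious) — not satisfied.
Result: main false OR exception false → false.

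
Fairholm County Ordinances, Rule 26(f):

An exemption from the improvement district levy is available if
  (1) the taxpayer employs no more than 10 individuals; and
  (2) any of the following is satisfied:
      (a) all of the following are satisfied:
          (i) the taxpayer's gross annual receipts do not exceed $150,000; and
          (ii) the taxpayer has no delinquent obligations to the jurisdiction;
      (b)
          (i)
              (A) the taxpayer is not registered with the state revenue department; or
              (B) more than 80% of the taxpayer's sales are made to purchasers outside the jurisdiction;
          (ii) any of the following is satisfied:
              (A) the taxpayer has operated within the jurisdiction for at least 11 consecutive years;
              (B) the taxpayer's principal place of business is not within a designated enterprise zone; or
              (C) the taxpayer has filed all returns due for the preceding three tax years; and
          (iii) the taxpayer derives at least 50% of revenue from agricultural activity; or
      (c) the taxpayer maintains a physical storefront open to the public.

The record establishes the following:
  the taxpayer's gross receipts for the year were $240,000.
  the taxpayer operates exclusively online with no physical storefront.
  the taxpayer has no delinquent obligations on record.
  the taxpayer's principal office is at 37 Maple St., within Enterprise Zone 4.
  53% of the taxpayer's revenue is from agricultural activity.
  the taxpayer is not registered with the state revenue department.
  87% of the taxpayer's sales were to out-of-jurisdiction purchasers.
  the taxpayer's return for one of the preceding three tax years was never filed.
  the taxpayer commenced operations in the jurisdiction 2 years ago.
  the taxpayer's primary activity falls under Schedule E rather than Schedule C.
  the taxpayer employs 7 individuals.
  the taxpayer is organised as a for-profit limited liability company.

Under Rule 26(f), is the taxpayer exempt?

(1) ≤ 10 employees — satisfied.
(i) receipts ≤ $150,000 — fails.
(ii) no delinquency — met.
So (a) is not satisfied (F AND T).
(A) not (state-registered) — holds.
(B) >80% out-of-jur. sales — satisfied.
(i): T OR T → true.
(A) ≥ 11 yrs in jurisdiction — fails.
(B) not (in enterprise zone) — not satisfied.
(C) returns current — fails.
So (ii) is not satisfied (F OR F OR F).
(iii) ≥50% agricultural — holds.
So (b) is not satisfied (T AND F AND T).
(c) has storefront — fails.
So (2) is not satisfied (F OR F OR F).
Overall: T AND F → false.

No — not exempt.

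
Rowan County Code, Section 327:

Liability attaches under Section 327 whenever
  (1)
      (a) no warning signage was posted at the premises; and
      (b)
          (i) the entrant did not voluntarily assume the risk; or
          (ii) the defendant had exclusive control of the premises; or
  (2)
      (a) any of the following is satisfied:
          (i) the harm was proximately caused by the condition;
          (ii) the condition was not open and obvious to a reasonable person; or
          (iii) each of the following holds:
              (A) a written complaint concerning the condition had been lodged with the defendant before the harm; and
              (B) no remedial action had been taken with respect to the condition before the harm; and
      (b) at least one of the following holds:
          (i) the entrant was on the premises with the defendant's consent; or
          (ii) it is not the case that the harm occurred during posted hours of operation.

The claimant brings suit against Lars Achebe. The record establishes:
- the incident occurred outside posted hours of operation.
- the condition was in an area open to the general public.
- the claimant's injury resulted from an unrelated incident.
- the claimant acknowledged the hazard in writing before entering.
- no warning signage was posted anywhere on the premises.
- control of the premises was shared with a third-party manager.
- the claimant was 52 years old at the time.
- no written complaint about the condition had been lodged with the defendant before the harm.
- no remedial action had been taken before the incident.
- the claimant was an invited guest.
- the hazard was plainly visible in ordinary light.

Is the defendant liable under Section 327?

No — not liable.

(a) no signage posted — satisfied.
(i) no assumed risk — fails.
(ii) exclusive control — not satisfied.
(b) = F OR F = false.
(1) = T AND F = false.
(i) proximate cause — not met.
(ii) not open/obvious — not satisfied.
(A) complaint lodged — not met.
(B) no remedial action — satisfied.
(iii) = F AND T = false.
So (a) is not satisfied (F OR F OR F).
(i) consent to enter — satisfied.
(ii) not (during posted hours) — met.
So (b) is satisfied (T OR T).
(2) = F AND T = false.
Overall: F OR F → false.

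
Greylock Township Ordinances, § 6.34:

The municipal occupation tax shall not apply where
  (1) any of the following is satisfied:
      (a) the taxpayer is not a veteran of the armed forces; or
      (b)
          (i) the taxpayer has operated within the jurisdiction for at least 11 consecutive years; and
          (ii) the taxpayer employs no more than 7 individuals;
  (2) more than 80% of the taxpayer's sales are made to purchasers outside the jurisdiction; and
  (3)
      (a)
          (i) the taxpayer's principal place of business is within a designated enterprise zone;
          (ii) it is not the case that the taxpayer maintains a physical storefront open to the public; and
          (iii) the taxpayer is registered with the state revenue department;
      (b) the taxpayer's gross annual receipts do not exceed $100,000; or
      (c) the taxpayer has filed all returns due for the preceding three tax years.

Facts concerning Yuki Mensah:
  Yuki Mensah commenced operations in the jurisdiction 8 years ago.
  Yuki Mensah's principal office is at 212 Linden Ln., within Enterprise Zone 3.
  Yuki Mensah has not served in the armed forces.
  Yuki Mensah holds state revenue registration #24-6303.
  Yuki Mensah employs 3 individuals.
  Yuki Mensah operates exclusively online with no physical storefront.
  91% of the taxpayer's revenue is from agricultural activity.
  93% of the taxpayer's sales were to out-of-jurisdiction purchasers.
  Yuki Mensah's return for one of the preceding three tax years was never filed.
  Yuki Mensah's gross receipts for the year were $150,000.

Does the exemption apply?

(a) not (veteran) — satisfied.
(i) ≥ 11 yrs in jurisdiction — not satisfied.
(ii) ≤ 7 employees — met.
(b) = F AND T = false.
(1): T OR F → true.
(2) >80% out-of-jur. sales — met.
(i) in enterprise zone — holds.
(ii) not (has storefront) — holds.
(iii) state-registered — satisfied.
So (a) is satisfied (T AND T AND T).
(b) receipts ≤ $100,000 — not met.
(c) returns current — not met.
(3): T OR F OR F → true.
So Overall is satisfied (T AND T AND T).

Yes — exempt.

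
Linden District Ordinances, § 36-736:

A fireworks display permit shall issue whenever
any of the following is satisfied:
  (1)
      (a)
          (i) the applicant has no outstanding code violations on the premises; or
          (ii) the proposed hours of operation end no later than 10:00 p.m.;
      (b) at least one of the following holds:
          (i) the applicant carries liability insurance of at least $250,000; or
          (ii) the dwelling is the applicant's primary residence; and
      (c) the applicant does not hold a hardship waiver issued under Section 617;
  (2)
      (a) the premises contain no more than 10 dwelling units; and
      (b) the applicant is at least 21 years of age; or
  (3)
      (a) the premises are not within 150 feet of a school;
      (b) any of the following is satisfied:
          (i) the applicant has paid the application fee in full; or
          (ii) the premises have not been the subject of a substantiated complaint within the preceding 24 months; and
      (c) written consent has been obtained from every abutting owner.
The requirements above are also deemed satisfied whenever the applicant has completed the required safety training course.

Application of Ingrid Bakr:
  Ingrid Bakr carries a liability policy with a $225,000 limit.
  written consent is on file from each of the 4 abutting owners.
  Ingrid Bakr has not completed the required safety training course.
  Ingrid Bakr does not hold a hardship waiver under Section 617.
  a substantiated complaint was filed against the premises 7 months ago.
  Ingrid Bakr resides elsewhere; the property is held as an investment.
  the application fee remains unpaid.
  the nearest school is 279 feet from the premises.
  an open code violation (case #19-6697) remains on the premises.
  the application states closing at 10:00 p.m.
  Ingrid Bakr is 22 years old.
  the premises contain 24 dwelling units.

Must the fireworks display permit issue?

(i) no code violations — not satisfied.
(ii) closes by 10 p.m. — satisfied.
(a): F OR T → true.
(i) insurance ≥ $250,000 — fails.
(ii) primary residence — fails.
So (b) is not satisfied (F OR F).
(c) not (hardship waiver) — met.
So (1) is not satisfied (T AND F AND T).
(a) ≤ 10 units — not met.
(b) age ≥ 21 — satisfied.
(2) = F AND T = false.
(a) ≥150 ft from school — holds.
(i) fee paid — fails.
(ii) no complaint in 24 mo. — not met.
(b): F OR F → false.
(c) all abutters consent — holds.
(3): T AND F AND T → false.
Overall = F OR F OR F = false.
Exception (safety training) — not satisfied.
Result: main false OR exception false → false.

No — denied.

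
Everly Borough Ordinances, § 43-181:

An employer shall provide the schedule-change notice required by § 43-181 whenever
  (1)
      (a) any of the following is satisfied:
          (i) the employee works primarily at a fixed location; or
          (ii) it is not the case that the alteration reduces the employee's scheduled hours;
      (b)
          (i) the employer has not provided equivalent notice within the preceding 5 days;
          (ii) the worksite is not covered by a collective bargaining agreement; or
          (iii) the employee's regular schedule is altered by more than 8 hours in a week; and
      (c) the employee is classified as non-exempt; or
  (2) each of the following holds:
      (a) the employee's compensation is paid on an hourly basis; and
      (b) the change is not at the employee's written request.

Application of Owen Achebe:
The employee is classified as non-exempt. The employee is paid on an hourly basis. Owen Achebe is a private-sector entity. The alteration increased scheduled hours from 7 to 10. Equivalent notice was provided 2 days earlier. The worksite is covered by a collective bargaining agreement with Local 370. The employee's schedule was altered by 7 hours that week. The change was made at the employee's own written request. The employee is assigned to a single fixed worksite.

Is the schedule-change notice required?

No — not required.

(i) fixed location — met.
(ii) not (hours reduced) — met.
(a): T OR T → true.
(i) no recent notice — fails.
(ii) no CBA — fails.
(iii) schedule shift > 8h — not satisfied.
So (b) is not satisfied (F OR F OR F).
(c) non-exempt — holds.
So (1) is not satisfied (T AND F AND T).
(a) hourly-paid — met.
(b) not employee-requested — fails.
So (2) is not satisfied (T AND F).
Overall = F OR F = false.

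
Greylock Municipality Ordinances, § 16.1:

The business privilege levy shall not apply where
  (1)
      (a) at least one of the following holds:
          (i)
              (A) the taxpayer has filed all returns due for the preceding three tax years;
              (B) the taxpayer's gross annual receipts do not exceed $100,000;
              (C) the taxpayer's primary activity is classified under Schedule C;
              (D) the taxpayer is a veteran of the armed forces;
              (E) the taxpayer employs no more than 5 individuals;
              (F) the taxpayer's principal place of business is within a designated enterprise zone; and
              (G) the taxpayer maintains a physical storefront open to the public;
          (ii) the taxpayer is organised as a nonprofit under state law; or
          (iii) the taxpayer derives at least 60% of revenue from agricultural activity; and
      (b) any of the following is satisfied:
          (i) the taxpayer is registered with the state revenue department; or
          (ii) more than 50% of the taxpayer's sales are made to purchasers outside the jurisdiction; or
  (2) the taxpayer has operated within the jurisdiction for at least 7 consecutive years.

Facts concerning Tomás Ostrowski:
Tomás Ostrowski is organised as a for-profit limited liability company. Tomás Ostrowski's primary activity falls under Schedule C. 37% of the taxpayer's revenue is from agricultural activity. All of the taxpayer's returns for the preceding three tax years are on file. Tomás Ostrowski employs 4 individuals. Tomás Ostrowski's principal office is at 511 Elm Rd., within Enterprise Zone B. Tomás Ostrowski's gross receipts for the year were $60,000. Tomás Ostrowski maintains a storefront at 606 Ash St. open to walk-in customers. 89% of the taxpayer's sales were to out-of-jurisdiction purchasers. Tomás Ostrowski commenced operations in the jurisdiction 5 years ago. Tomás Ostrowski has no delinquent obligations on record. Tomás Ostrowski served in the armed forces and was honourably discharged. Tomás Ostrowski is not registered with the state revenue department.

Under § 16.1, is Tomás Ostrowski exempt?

(A) returns current — holds.
(B) receipts ≤ $100,000 — met.
(C) Schedule C activity — holds.
(D) veteran — satisfied.
(E) ≤ 5 employees — met.
(F) in enterprise zone — met.
(G) has storefront — holds.
(i) = T AND T AND T AND T AND T AND T AND T = true.
(ii) nonprofit — not satisfied.
(iii) ≥60% agricultural — fails.
(a): T OR F OR F → true.
(i) state-registered — not met.
(ii) >50% out-of-jur. sales — met.
(b) = F OR T = true.
(1) = T AND T = true.
(2) ≥ 7 yrs in jurisdiction — not satisfied.
So Overall is satisfied (T OR F).

Yes — exempt.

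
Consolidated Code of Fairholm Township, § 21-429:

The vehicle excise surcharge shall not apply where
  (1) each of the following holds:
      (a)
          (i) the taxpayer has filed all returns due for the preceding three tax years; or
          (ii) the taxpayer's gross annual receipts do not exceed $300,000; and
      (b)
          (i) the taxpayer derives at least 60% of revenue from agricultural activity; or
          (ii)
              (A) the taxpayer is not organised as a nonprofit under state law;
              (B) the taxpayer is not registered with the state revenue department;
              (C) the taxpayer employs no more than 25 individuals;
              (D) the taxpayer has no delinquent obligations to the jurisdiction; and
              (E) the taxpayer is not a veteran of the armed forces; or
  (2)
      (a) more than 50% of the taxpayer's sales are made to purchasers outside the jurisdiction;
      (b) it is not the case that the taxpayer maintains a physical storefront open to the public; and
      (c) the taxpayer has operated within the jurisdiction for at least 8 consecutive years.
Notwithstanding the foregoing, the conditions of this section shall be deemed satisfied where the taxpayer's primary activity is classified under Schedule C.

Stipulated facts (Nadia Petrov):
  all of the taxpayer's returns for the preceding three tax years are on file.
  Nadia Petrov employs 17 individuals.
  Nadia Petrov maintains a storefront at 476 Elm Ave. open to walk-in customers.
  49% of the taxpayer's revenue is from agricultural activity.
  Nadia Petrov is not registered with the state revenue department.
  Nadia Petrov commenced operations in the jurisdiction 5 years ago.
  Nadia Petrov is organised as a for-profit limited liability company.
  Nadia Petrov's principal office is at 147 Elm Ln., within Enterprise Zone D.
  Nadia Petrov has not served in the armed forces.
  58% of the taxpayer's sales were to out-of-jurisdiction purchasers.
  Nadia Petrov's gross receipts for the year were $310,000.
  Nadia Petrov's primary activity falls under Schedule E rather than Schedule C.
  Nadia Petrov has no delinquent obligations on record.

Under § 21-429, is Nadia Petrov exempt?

Yes — exempt.

(i) returns current — holds.
(ii) receipts ≤ $300,000 — not satisfied.
(a) = T OR F = true.
(i) ≥60% agricultural — fails.
(A) not (nonprofit) — holds.
(B) not (state-registered) — met.
(C) ≤ 25 employees — satisfied.
(D) no delinquency — met.
(E) not (veteran) — holds.
(ii) = T AND T AND T AND T AND T = true.
So (b) is satisfied (F OR T).
(1): T AND T → true.
(a) >50% out-of-jur. sales — satisfied.
(b) not (has storefront) — not satisfied.
(c) ≥ 8 yrs in jurisdiction — fails.
So (2) is not satisfied (T AND F AND F).
So Overall is satisfied (T OR F).
Exception (Schedule C activity) — not satisfied.
Result: main true OR exception false → true.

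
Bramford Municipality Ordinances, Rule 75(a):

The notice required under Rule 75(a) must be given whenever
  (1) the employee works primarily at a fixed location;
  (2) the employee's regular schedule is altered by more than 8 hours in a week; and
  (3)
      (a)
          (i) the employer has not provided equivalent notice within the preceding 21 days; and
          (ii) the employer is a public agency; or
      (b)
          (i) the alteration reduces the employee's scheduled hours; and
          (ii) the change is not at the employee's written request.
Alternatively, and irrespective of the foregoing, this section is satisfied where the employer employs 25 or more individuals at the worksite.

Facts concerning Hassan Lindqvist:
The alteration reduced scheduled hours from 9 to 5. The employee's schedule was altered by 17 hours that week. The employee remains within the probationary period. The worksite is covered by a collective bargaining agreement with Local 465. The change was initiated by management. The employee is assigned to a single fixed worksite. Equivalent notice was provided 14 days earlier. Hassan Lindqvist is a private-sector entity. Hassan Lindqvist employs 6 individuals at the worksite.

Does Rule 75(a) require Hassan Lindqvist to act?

(1) fixed location — met.
(2) schedule shift > 8h — holds.
(i) no recent notice — fails.
(ii) public agency — not met.
(a): F AND F → false.
(i) hours reduced — met.
(ii) not employee-requested — holds.
(b) = T AND T = true.
So (3) is satisfied (F OR T).
Overall = T AND T AND T = true.
Exception (≥ 25 at site) — not satisfied.
Result: main true OR exception false → true.

Yes — required.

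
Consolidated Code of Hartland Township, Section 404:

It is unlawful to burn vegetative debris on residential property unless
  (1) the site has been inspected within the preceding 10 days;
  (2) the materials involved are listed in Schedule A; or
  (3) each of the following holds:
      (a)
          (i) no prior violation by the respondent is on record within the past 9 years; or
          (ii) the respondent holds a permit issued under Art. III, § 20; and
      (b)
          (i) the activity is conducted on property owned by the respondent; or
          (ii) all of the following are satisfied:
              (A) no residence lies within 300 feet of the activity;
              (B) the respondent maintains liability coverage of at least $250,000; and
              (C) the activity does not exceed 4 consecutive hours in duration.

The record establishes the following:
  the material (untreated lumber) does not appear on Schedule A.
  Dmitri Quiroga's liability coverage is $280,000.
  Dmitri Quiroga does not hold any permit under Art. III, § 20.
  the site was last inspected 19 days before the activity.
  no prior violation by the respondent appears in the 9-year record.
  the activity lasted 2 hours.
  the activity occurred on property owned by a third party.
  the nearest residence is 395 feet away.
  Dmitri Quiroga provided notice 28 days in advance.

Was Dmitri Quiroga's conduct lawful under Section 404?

(1) site inspected — not met.
(2) Schedule A material — not satisfied.
(i) no prior violation — satisfied.
(ii) holds permit — not satisfied.
(a): T OR F → true.
(i) own property — fails.
(A) no residence in 300 ft — satisfied.
(B) coverage ≥ $250,000 — met.
(C) ≤ 4 hrs duration — holds.
(ii): T AND T AND T → true.
So (b) is satisfied (F OR T).
(3): T AND T → true.
Overall = F OR F OR T = true.

Yes — lawful.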